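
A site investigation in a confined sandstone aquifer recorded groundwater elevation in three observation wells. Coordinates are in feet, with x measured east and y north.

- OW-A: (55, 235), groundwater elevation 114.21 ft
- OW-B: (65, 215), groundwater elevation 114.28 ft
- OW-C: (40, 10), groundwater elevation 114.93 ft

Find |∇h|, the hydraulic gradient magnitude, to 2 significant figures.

0.0033

Taking OW-A as reference: OW-B−OW-A = (10, -20, +0.07); OW-C−OW-A = (-15, -225, +0.72).
Determinant of the coordinate differences = 10·(-225) − (-15)·(-20) = -2550.
∂h/∂x = [(+0.07)·(-225) − (+0.72)·(-20)] / -2550 = +0.0005294
∂h/∂y = [10·(+0.72) − (-15)·(+0.07)] / -2550 = -0.003235
|∇h| = √(0.0005294² + -0.003235²) = 0.003278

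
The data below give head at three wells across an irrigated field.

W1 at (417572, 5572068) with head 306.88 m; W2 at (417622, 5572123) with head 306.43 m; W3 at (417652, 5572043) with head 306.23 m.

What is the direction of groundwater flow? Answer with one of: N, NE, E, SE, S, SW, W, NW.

E

Differences from W1: to W2 (Δx, Δy, Δh) = (50, 55, -0.45); to W3 = (80, -25, -0.65).
Determinant of the coordinate differences = 50·(-25) − 80·55 = -5650.
∂h/∂x = [(-0.45)·(-25) − (-0.65)·55] / -5650 = -0.008319
∂h/∂y = [50·(-0.65) − 80·(-0.45)] / -5650 = -0.0006195
Flow = −∇h = (+0.008319 east, +0.0006195 north), which points east.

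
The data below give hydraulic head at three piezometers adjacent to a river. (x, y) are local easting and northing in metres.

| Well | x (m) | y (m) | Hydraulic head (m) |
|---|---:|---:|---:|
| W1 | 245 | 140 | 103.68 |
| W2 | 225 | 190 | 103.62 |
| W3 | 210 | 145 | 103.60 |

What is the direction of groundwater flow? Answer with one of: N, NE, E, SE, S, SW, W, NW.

With h = a·x + b·y + c and W1 as origin, the differences give:
  (-20)·a + 50·b = -0.06
  (-35)·a + 5·b = -0.08
Eliminate b (×5 and ×50, subtract): 1650·a = 3.700 → a = ∂h/∂x = +0.002242
Back-substitute: b = ∂h/∂y = -0.0003030.
Flow = −∇h = (-0.002242 east, +0.0003030 north), which points west.

W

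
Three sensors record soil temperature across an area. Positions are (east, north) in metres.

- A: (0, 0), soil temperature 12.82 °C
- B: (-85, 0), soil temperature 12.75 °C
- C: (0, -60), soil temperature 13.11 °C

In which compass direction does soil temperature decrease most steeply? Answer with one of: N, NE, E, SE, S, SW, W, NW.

∂T/∂x = (12.75 − 12.82) / (-85 − 0) = +0.0008235
∂T/∂y = (13.11 − 12.82) / (-60 − 0) = -0.004833
Steepest decrease is along −∇f = (-0.0008235 E, +0.004833 N) → north.

N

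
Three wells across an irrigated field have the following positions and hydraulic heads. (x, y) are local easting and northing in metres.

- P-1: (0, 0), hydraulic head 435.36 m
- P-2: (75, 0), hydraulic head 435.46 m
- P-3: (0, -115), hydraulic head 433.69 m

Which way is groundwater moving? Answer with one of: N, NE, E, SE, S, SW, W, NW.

S

∂h/∂x = (435.46 − 435.36) / (75 − 0) = +0.001333
∂h/∂y = (433.69 − 435.36) / (-115 − 0) = +0.01452
Flow = −∇h = (-0.001333 east, -0.01452 north), which points south.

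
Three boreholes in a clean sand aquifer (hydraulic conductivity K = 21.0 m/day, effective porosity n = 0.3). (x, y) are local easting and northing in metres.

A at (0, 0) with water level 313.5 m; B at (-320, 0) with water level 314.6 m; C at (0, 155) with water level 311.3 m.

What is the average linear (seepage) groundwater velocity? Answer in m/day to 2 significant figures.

∂h/∂x = (314.6 − 313.5) / (-320 − 0) = -0.003438
∂h/∂y = (311.3 − 313.5) / (155 − 0) = -0.01419
|∇h| = √(-0.003438² + -0.01419²) = 0.0146
Seepage velocity v = K·i/n = 21.0 × 0.0146 / 0.3 = 1.022 m/day.

1.0 m/day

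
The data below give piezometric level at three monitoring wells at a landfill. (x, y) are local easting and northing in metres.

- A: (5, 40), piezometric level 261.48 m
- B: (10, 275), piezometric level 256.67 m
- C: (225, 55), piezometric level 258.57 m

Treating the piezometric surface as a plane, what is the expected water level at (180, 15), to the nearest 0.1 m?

Three-point gradient (reference A): Δ to B = (5, 235, -4.81), Δ to C = (220, 15, -2.91).
∂h/∂x = -0.01185, ∂h/∂y = -0.02022 (det = -51625).
h(180, 15) = 261.48 + (-0.01185)·(175) + (-0.02022)·(-25) = 261.48 -2.074 +0.505 = 259.912 m.

259.9 m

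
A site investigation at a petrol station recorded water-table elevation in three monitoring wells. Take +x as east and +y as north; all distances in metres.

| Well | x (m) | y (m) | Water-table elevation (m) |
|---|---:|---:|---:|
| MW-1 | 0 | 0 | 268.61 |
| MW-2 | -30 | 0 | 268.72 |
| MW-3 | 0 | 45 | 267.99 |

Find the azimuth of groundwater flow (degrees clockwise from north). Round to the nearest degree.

015°

∂h/∂x = (268.72 − 268.61) / (-30 − 0) = -0.003667
∂h/∂y = (267.99 − 268.61) / (45 − 0) = -0.01378
Flow direction (−∇h) has components (+0.003667 E, +0.01378 N).
Azimuth = atan2(E, N) = atan2(+0.003667, +0.01378) = 14.9° ≈ 015°.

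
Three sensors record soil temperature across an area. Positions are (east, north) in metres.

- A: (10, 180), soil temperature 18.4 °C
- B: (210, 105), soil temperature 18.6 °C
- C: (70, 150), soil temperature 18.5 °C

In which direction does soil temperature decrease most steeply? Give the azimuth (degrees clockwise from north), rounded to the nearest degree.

011°

Three-point gradient (reference A): Δ to B = (200, -75, +0.2), Δ to C = (60, -30, +0.1).
∂T/∂x = -0.001000, ∂T/∂y = -0.005333 (det = -1500).
Steepest decrease is along −∇f: components (+0.001000 E, +0.005333 N).
Azimuth = atan2(+0.001000, +0.005333) = 10.6° ≈ 011°.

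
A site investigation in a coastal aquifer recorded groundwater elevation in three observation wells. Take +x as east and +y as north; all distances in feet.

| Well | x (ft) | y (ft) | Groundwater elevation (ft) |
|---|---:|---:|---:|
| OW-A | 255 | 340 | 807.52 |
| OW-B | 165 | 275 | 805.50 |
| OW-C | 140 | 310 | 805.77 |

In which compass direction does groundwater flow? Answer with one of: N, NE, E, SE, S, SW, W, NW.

With h = a·x + b·y + c and OW-A as origin, the differences give:
  (-90)·a + (-65)·b = -2.02
  (-115)·a + (-30)·b = -1.75
Eliminate b (×(-30) and ×(-65), subtract): -4775·a = -53.150 → a = ∂h/∂x = +0.01113
Back-substitute: b = ∂h/∂y = +0.01566.
Flow = −∇h = (-0.01113 east, -0.01566 north), which points southwest.

SW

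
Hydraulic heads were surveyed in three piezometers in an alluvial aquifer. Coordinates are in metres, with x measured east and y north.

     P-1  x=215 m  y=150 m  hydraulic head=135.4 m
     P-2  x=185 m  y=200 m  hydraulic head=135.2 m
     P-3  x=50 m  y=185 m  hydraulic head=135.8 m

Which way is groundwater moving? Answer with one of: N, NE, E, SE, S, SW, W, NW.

Taking P-1 as reference: P-2−P-1 = (-30, 50, -0.2); P-3−P-1 = (-165, 35, +0.4).
Determinant of the coordinate differences = (-30)·35 − (-165)·50 = 7200.
∂h/∂x = [(-0.2)·35 − (+0.4)·50] / 7200 = -0.003750
∂h/∂y = [(-30)·(+0.4) − (-165)·(-0.2)] / 7200 = -0.006250
Flow = −∇h = (+0.003750 east, +0.006250 north), which points northeast.

NE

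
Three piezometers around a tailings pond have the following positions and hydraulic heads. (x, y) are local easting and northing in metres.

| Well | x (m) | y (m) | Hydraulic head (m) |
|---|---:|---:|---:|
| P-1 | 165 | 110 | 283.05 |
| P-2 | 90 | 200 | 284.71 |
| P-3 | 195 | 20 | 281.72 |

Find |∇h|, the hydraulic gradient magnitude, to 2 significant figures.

0.014

Three-point gradient (reference P-1): Δ to P-2 = (-75, 90, +1.66), Δ to P-3 = (30, -90, -1.33).
∂h/∂x = -0.007333, ∂h/∂y = +0.01233 (det = 4050).
|∇h| = √(-0.007333² + 0.01233²) = 0.01435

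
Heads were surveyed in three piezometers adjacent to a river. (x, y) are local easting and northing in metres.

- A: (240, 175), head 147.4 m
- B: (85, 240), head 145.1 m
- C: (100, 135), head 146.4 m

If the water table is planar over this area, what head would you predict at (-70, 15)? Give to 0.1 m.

Taking A as reference: B−A = (-155, 65, -2.3); C−A = (-140, -40, -1.0).
Solve a·Δx + b·Δy = Δh: det = (-155)·(-40) − (-140)·65 = 15300.
∂h/∂x = [(-2.3)·(-40) − (-1.0)·65] / 15300 = +0.01026
∂h/∂y = [(-155)·(-1.0) − (-140)·(-2.3)] / 15300 = -0.01092
h(-70, 15) = 147.4 + (+0.01026)·(-310) + (-0.01092)·(-160) = 147.4 -3.181 +1.746 = 145.965 m.

146.0 m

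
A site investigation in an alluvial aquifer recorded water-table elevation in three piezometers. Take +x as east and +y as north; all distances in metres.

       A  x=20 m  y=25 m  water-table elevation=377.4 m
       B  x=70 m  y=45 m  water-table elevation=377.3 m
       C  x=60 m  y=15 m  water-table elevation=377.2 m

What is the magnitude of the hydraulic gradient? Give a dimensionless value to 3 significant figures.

0.00601

Differences from A: to B (Δx, Δy, Δh) = (50, 20, -0.1); to C = (40, -10, -0.2).
Solve a·Δx + b·Δy = Δh: det = 50·(-10) − 40·20 = -1300.
∂h/∂x = [(-0.1)·(-10) − (-0.2)·20] / -1300 = -0.003846
∂h/∂y = [50·(-0.2) − 40·(-0.1)] / -1300 = +0.004615
|∇h| = √(-0.003846² + 0.004615²) = 0.006007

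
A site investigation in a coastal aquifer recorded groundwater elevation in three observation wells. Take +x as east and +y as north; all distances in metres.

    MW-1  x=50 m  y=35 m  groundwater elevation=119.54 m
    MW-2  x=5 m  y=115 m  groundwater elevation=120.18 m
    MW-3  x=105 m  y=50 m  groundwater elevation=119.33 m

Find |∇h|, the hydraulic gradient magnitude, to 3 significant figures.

Three-point gradient (reference MW-1): Δ to MW-2 = (-45, 80, +0.64), Δ to MW-3 = (55, 15, -0.21).
∂h/∂x = -0.005202, ∂h/∂y = +0.005074 (det = -5075).
|∇h| = √(-0.005202² + 0.005074²) = 0.007267

0.00727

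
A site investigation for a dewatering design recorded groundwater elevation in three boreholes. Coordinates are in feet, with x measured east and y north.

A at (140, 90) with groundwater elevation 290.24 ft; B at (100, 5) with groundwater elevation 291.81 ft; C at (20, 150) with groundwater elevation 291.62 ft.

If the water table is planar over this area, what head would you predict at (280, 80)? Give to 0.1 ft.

With h = a·x + b·y + c and A as origin, the differences give:
  (-40)·a + (-85)·b = +1.57
  (-120)·a + 60·b = +1.38
Eliminate b (×60 and ×(-85), subtract): -12600·a = 211.500 → a = ∂h/∂x = -0.01679
Back-substitute: b = ∂h/∂y = -0.01057.
h(280, 80) = 290.24 + (-0.01679)·(140) + (-0.01057)·(-10) = 290.24 -2.350 +0.106 = 287.996 ft.

288.0 ft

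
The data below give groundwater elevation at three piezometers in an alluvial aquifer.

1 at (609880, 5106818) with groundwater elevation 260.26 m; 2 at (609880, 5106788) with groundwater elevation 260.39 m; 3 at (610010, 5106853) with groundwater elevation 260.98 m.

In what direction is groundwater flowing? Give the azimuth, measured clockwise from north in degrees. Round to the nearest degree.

Taking 1 as reference: 2−1 = (0, -30, +0.13); 3−1 = (130, 35, +0.72).
Determinant of the coordinate differences = 0·35 − 130·(-30) = 3900.
∂h/∂x = [(+0.13)·35 − (+0.72)·(-30)] / 3900 = +0.006705
∂h/∂y = [0·(+0.72) − 130·(+0.13)] / 3900 = -0.004333
Flow direction (−∇h) has components (-0.006705 E, +0.004333 N).
Azimuth = atan2(E, N) = atan2(-0.006705, +0.004333) = 302.9° ≈ 303°.

303°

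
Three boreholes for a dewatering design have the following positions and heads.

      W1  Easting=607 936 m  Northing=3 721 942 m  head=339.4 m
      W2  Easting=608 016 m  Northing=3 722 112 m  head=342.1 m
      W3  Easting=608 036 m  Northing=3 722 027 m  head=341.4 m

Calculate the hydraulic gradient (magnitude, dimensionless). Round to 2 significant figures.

Three-point gradient (reference W1): Δ to W2 = (80, 170, +2.7), Δ to W3 = (100, 85, +2.0).
∂h/∂x = +0.01083, ∂h/∂y = +0.01078 (det = -10200).
|∇h| = √(0.01083² + 0.01078²) = 0.01528

0.015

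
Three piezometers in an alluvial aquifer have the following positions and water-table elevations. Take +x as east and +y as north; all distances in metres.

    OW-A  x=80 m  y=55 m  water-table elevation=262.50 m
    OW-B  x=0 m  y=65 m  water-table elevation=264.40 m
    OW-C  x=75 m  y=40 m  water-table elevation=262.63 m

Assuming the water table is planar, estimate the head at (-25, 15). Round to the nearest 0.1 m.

Differences from OW-A: to OW-B (Δx, Δy, Δh) = (-80, 10, +1.90); to OW-C = (-5, -15, +0.13).
Solve a·Δx + b·Δy = Δh: det = (-80)·(-15) − (-5)·10 = 1250.
∂h/∂x = [(+1.90)·(-15) − (+0.13)·10] / 1250 = -0.02384
∂h/∂y = [(-80)·(+0.13) − (-5)·(+1.90)] / 1250 = -0.0007200
h(-25, 15) = 262.50 + (-0.02384)·(-105) + (-0.0007200)·(-40) = 262.50 +2.503 +0.029 = 265.032 m.

265.0 m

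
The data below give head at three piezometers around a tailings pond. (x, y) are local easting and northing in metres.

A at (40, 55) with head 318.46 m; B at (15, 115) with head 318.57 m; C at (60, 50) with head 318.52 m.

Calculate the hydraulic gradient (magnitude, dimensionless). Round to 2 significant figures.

0.0052

Differences from A: to B (Δx, Δy, Δh) = (-25, 60, +0.11); to C = (20, -5, +0.06).
Determinant of the coordinate differences = (-25)·(-5) − 20·60 = -1075.
∂h/∂x = [(+0.11)·(-5) − (+0.06)·60] / -1075 = +0.003860
∂h/∂y = [(-25)·(+0.06) − 20·(+0.11)] / -1075 = +0.003442
|∇h| = √(0.003860² + 0.003442²) = 0.005172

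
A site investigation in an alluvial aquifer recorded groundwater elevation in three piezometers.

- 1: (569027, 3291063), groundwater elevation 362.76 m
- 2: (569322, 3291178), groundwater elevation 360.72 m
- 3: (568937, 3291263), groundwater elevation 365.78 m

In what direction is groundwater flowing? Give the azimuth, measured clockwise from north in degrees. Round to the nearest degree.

133°

Differences from 1: to 2 (Δx, Δy, Δh) = (295, 115, -2.04); to 3 = (-90, 200, +3.02).
Solve a·Δx + b·Δy = Δh: det = 295·200 − (-90)·115 = 69350.
∂h/∂x = [(-2.04)·200 − (+3.02)·115] / 69350 = -0.01089
∂h/∂y = [295·(+3.02) − (-90)·(-2.04)] / 69350 = +0.01020
Flow direction (−∇h) has components (+0.01089 E, -0.01020 N).
Azimuth = atan2(E, N) = atan2(+0.01089, -0.01020) = 133.1° ≈ 133°.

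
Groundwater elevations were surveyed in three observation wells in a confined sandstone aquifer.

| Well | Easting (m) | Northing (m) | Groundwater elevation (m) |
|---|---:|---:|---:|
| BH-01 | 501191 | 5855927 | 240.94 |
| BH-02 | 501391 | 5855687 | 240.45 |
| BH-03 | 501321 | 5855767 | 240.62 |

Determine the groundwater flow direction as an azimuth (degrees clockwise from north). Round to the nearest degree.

101°

With h = a·x + b·y + c and BH-01 as origin, the differences give:
  200·a + (-240)·b = -0.49
  130·a + (-160)·b = -0.32
Eliminate b (×(-160) and ×(-240), subtract): -800·a = 1.600 → a = ∂h/∂x = -0.002000
Back-substitute: b = ∂h/∂y = +0.0003750.
Flow direction (−∇h) has components (+0.002000 E, -0.0003750 N).
Azimuth = atan2(E, N) = atan2(+0.002000, -0.0003750) = 100.6° ≈ 101°.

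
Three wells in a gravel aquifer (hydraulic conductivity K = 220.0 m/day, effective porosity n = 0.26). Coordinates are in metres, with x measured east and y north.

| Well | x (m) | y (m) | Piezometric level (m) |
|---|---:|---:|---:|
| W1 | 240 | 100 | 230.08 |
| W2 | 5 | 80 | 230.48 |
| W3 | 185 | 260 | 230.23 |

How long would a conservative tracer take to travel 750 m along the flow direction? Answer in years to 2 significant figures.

With h = a·x + b·y + c and W1 as origin, the differences give:
  (-235)·a + (-20)·b = +0.40
  (-55)·a + 160·b = +0.15
Eliminate b (×160 and ×(-20), subtract): -38700·a = 67.000 → a = ∂h/∂x = -0.001731
Back-substitute: b = ∂h/∂y = +0.0003424.
|∇h| = √(-0.001731² + 0.0003424²) = 0.001765
Seepage velocity v = K·i/n = 220.0 × 0.001765 / 0.26 = 1.493 m/day.
t = 750 / 1.493 = 502.3 days = 1.38 years.

1.4 years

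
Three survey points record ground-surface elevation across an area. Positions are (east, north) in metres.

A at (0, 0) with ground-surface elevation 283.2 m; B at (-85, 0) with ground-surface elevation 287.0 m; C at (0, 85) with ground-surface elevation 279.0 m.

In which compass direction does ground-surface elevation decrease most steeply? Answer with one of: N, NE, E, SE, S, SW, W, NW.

∂z/∂x = (287.0 − 283.2) / (-85 − 0) = -0.04471
∂z/∂y = (279.0 − 283.2) / (85 − 0) = -0.04941
Steepest decrease is along −∇f = (+0.04471 E, +0.04941 N) → northeast.

NE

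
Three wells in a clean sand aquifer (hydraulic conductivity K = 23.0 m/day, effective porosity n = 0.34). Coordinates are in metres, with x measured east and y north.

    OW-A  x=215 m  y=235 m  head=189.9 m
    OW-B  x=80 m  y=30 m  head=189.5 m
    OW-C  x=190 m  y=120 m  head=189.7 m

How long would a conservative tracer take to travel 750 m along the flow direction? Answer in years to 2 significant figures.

18 years

Taking OW-A as reference: OW-B−OW-A = (-135, -205, -0.4); OW-C−OW-A = (-25, -115, -0.2).
Solve a·Δx + b·Δy = Δh: det = (-135)·(-115) − (-25)·(-205) = 10400.
∂h/∂x = [(-0.4)·(-115) − (-0.2)·(-205)] / 10400 = +0.0004808
∂h/∂y = [(-135)·(-0.2) − (-25)·(-0.4)] / 10400 = +0.001635
|∇h| = √(0.0004808² + 0.001635²) = 0.001704
Seepage velocity v = K·i/n = 23.0 × 0.001704 / 0.34 = 0.1153 m/day.
t = 750 / 0.1153 = 6505 days = 17.8 years.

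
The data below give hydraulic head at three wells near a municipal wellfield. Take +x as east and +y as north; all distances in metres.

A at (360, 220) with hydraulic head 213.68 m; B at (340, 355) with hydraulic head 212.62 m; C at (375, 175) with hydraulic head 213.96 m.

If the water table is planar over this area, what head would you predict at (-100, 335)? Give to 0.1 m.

With h = a·x + b·y + c and A as origin, the differences give:
  (-20)·a + 135·b = -1.06
  15·a + (-45)·b = +0.28
Eliminate b (×(-45) and ×135, subtract): -1125·a = 9.900 → a = ∂h/∂x = -0.008800
Back-substitute: b = ∂h/∂y = -0.009156.
h(-100, 335) = 213.68 + (-0.008800)·(-460) + (-0.009156)·(115) = 213.68 +4.048 -1.053 = 216.675 m.

216.7 m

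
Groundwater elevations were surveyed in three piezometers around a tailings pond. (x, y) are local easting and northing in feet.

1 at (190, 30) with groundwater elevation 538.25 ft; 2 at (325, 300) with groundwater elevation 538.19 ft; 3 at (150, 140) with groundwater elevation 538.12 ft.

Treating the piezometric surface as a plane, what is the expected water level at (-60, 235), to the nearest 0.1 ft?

Three-point gradient (reference 1): Δ to 2 = (135, 270, -0.06), Δ to 3 = (-40, 110, -0.13).
∂h/∂x = +0.001111, ∂h/∂y = -0.0007778 (det = 25650).
h(-60, 235) = 538.25 + (+0.001111)·(-250) + (-0.0007778)·(205) = 538.25 -0.278 -0.159 = 537.813 ft.

537.8 ft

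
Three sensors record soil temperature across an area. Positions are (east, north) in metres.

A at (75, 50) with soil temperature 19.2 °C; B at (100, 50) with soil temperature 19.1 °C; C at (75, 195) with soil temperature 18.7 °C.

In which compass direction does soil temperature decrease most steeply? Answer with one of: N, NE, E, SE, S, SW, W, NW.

NE

Differences from A: to B (Δx, Δy, Δh) = (25, 0, -0.1); to C = (0, 145, -0.5).
Determinant of the coordinate differences = 25·145 − 0·0 = 3625.
∂T/∂x = [(-0.1)·145 − (-0.5)·0] / 3625 = -0.004000
∂T/∂y = [25·(-0.5) − 0·(-0.1)] / 3625 = -0.003448
Steepest decrease is along −∇f = (+0.004000 E, +0.003448 N) → northeast.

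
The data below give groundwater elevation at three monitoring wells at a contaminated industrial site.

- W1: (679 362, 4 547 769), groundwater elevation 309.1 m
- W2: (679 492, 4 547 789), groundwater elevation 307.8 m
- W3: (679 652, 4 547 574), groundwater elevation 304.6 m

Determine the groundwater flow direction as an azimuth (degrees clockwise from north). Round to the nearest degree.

With h = a·x + b·y + c and W1 as origin, the differences give:
  130·a + 20·b = -1.3
  290·a + (-195)·b = -4.5
Eliminate b (×(-195) and ×20, subtract): -31150·a = 343.50 → a = ∂h/∂x = -0.01103
Back-substitute: b = ∂h/∂y = +0.006677.
Flow direction (−∇h) has components (+0.01103 E, -0.006677 N).
Azimuth = atan2(E, N) = atan2(+0.01103, -0.006677) = 121.2° ≈ 121°.

121°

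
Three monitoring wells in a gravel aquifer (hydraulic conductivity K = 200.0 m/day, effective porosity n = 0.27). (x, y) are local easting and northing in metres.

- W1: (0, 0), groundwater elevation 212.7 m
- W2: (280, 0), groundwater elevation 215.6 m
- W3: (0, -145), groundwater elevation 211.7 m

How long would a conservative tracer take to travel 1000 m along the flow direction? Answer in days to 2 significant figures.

110 days

∂h/∂x = (215.6 − 212.7) / (280 − 0) = +0.01036
∂h/∂y = (211.7 − 212.7) / (-145 − 0) = +0.006897
|∇h| = √(0.01036² + 0.006897²) = 0.01245
Seepage velocity v = K·i/n = 200.0 × 0.01245 / 0.27 = 9.222 m/day.
t = 1000 / 9.222 = 108.4 days.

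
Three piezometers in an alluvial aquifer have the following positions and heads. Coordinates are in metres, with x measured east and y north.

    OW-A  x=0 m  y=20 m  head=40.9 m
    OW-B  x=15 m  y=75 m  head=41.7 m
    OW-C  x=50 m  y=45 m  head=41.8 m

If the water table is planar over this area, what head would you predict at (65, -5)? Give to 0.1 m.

41.4 m

Three-point gradient (reference OW-A): Δ to OW-B = (15, 55, +0.8), Δ to OW-C = (50, 25, +0.9).
∂h/∂x = +0.01242, ∂h/∂y = +0.01116 (det = -2375).
h(65, -5) = 40.9 + (+0.01242)·(65) + (+0.01116)·(-25) = 40.9 +0.807 -0.279 = 41.428 m.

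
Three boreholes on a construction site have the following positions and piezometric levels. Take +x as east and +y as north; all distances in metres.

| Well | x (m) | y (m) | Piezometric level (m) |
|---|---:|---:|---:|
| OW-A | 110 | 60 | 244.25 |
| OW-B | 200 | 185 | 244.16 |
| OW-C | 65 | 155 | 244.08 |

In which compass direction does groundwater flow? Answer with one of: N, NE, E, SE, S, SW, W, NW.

NW

With h = a·x + b·y + c and OW-A as origin, the differences give:
  90·a + 125·b = -0.09
  (-45)·a + 95·b = -0.17
Eliminate b (×95 and ×125, subtract): 14175·a = 12.700 → a = ∂h/∂x = +0.0008959
Back-substitute: b = ∂h/∂y = -0.001365.
Flow = −∇h = (-0.0008959 east, +0.001365 north), which points northwest.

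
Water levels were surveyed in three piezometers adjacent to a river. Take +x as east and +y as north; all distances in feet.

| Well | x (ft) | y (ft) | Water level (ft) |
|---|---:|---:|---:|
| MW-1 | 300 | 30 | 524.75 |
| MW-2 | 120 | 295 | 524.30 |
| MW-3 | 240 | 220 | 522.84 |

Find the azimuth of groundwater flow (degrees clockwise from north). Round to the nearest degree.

Taking MW-1 as reference: MW-2−MW-1 = (-180, 265, -0.45); MW-3−MW-1 = (-60, 190, -1.91).
Solve a·Δx + b·Δy = Δh: det = (-180)·190 − (-60)·265 = -18300.
∂h/∂x = [(-0.45)·190 − (-1.91)·265] / -18300 = -0.02299
∂h/∂y = [(-180)·(-1.91) − (-60)·(-0.45)] / -18300 = -0.01731
Flow direction (−∇h) has components (+0.02299 E, +0.01731 N).
Azimuth = atan2(E, N) = atan2(+0.02299, +0.01731) = 53.0° ≈ 053°.

053°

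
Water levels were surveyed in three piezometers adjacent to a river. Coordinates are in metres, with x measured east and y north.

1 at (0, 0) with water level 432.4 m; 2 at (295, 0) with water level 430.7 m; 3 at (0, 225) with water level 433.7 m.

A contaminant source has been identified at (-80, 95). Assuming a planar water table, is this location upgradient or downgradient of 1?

∂h/∂x = (430.7 − 432.4) / (295 − 0) = -0.005763
∂h/∂y = (433.7 − 432.4) / (225 − 0) = +0.005778
Head at (-80, 95) = 432.4 + (-0.005763)·(-80) + (+0.005778)·(95) = 433.41 m.
That is higher than the 432.4 m at 1, so the point is upgradient.

upgradient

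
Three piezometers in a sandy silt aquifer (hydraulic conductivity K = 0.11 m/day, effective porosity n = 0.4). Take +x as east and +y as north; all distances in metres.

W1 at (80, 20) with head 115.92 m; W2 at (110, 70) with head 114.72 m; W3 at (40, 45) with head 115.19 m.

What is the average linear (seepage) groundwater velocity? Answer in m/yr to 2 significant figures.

Taking W1 as reference: W2−W1 = (30, 50, -1.20); W3−W1 = (-40, 25, -0.73).
Determinant of the coordinate differences = 30·25 − (-40)·50 = 2750.
∂h/∂x = [(-1.20)·25 − (-0.73)·50] / 2750 = +0.002364
∂h/∂y = [30·(-0.73) − (-40)·(-1.20)] / 2750 = -0.02542
|∇h| = √(0.002364² + -0.02542²) = 0.02553
Seepage velocity v = K·i/n = 0.11 × 0.02553 / 0.4 = 0.007021 m/day = 2.564 m/yr.

2.6 m/yr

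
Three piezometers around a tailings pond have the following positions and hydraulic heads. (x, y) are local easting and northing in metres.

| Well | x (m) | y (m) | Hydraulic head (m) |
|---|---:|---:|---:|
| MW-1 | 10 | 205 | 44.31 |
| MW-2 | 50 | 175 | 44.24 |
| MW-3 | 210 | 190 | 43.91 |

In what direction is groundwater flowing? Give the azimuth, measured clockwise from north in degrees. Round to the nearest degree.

080°

Differences from MW-1: to MW-2 (Δx, Δy, Δh) = (40, -30, -0.07); to MW-3 = (200, -15, -0.40).
Solve a·Δx + b·Δy = Δh: det = 40·(-15) − 200·(-30) = 5400.
∂h/∂x = [(-0.07)·(-15) − (-0.40)·(-30)] / 5400 = -0.002028
∂h/∂y = [40·(-0.40) − 200·(-0.07)] / 5400 = -0.0003704
Flow direction (−∇h) has components (+0.002028 E, +0.0003704 N).
Azimuth = atan2(E, N) = atan2(+0.002028, +0.0003704) = 79.6° ≈ 080°.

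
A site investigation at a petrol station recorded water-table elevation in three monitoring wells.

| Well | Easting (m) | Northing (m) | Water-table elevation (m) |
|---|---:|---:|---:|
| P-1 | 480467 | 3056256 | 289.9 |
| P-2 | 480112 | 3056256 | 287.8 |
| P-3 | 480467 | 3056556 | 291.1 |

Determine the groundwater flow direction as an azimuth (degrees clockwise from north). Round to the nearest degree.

∂h/∂x = (287.8 − 289.9) / (480112 − 480467) = +0.005915
∂h/∂y = (291.1 − 289.9) / (3056556 − 3056256) = +0.004000
Flow direction (−∇h) has components (-0.005915 E, -0.004000 N).
Azimuth = atan2(E, N) = atan2(-0.005915, -0.004000) = 235.9° ≈ 236°.

236°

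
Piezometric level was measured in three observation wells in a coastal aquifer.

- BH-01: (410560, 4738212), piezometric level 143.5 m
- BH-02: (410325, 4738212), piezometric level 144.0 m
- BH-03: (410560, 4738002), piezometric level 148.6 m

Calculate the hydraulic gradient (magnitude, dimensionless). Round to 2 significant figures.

∂h/∂x = (144.0 − 143.5) / (410325 − 410560) = -0.002128
∂h/∂y = (148.6 − 143.5) / (4738002 − 4738212) = -0.02429
|∇h| = √(-0.002128² + -0.02429²) = 0.02438

0.024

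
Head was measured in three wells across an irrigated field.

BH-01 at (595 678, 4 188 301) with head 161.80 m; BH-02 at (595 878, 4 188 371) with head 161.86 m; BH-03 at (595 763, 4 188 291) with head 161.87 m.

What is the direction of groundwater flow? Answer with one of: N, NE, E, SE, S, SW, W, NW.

NW

With h = a·x + b·y + c and BH-01 as origin, the differences give:
  200·a + 70·b = +0.06
  85·a + (-10)·b = +0.07
Eliminate b (×(-10) and ×70, subtract): -7950·a = -5.500 → a = ∂h/∂x = +0.0006918
Back-substitute: b = ∂h/∂y = -0.001119.
Flow = −∇h = (-0.0006918 east, +0.001119 north), which points northwest.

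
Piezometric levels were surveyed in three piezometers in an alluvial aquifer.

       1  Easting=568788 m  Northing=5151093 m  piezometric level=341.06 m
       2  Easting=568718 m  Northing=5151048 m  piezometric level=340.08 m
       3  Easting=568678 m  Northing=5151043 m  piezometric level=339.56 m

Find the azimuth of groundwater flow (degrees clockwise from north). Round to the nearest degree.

261°

Three-point gradient (reference 1): Δ to 2 = (-70, -45, -0.98), Δ to 3 = (-110, -50, -1.50).
∂h/∂x = +0.01276, ∂h/∂y = +0.001931 (det = -1450).
Flow direction (−∇h) has components (-0.01276 E, -0.001931 N).
Azimuth = atan2(E, N) = atan2(-0.01276, -0.001931) = 261.4° ≈ 261°.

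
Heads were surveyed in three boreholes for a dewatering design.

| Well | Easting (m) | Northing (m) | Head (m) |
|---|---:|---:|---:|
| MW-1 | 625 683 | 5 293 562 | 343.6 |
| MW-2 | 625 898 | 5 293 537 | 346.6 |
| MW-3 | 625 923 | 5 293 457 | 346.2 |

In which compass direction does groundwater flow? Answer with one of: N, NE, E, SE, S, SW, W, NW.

Taking MW-1 as reference: MW-2−MW-1 = (215, -25, +3.0); MW-3−MW-1 = (240, -105, +2.6).
Determinant of the coordinate differences = 215·(-105) − 240·(-25) = -16575.
∂h/∂x = [(+3.0)·(-105) − (+2.6)·(-25)] / -16575 = +0.01508
∂h/∂y = [215·(+2.6) − 240·(+3.0)] / -16575 = +0.009713
Flow = −∇h = (-0.01508 east, -0.009713 north), which points southwest.

SW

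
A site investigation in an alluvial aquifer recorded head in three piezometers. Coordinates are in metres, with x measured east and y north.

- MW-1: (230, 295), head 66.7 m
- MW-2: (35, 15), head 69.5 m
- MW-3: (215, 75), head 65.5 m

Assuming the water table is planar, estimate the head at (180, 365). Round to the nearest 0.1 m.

68.4 m

With h = a·x + b·y + c and MW-1 as origin, the differences give:
  (-195)·a + (-280)·b = +2.8
  (-15)·a + (-220)·b = -1.2
Eliminate b (×(-220) and ×(-280), subtract): 38700·a = -952.00 → a = ∂h/∂x = -0.02460
Back-substitute: b = ∂h/∂y = +0.007132.
h(180, 365) = 66.7 + (-0.02460)·(-50) + (+0.007132)·(70) = 66.7 +1.230 +0.499 = 68.429 m.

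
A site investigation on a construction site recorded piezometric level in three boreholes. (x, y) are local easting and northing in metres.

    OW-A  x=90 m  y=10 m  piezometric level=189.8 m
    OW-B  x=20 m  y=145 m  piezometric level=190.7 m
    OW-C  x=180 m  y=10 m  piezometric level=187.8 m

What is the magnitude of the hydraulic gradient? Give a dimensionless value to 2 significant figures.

0.023

Three-point gradient (reference OW-A): Δ to OW-B = (-70, 135, +0.9), Δ to OW-C = (90, 0, -2.0).
∂h/∂x = -0.02222, ∂h/∂y = -0.004856 (det = -12150).
|∇h| = √(-0.02222² + -0.004856²) = 0.02274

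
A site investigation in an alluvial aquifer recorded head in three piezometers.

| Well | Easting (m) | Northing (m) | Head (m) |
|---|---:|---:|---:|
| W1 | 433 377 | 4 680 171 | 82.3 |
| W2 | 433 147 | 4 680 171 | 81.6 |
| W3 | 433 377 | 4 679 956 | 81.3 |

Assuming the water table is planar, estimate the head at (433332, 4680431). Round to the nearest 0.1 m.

∂h/∂x = (81.6 − 82.3) / (433147 − 433377) = +0.003043
∂h/∂y = (81.3 − 82.3) / (4679956 − 4680171) = +0.004651
h(433332, 4680431) = 82.3 + (+0.003043)·(-45) + (+0.004651)·(260) = 82.3 -0.137 +1.209 = 83.372 m.

83.4 m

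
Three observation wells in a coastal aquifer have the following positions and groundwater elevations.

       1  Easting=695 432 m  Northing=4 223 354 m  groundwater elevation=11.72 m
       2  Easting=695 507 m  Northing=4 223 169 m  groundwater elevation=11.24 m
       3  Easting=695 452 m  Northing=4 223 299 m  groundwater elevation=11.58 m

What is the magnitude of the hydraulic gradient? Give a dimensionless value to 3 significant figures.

With h = a·x + b·y + c and 1 as origin, the differences give:
  75·a + (-185)·b = -0.48
  20·a + (-55)·b = -0.14
Eliminate b (×(-55) and ×(-185), subtract): -425·a = 0.500 → a = ∂h/∂x = -0.001176
Back-substitute: b = ∂h/∂y = +0.002118.
|∇h| = √(-0.001176² + 0.002118²) = 0.002423

0.00242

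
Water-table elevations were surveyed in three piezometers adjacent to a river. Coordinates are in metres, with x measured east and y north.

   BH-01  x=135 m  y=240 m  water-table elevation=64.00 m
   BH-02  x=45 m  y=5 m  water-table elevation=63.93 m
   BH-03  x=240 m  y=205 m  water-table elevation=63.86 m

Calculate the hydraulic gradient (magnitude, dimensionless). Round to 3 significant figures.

Taking BH-01 as reference: BH-02−BH-01 = (-90, -235, -0.07); BH-03−BH-01 = (105, -35, -0.14).
Solve a·Δx + b·Δy = Δh: det = (-90)·(-35) − 105·(-235) = 27825.
∂h/∂x = [(-0.07)·(-35) − (-0.14)·(-235)] / 27825 = -0.001094
∂h/∂y = [(-90)·(-0.14) − 105·(-0.07)] / 27825 = +0.0007170
|∇h| = √(-0.001094² + 0.0007170²) = 0.001308

0.00131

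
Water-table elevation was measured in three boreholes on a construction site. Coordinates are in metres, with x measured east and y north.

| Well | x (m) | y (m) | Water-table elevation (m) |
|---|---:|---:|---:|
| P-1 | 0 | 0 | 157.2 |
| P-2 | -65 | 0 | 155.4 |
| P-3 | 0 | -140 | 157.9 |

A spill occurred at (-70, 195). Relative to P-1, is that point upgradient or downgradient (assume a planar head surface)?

downgradient

∂h/∂x = (155.4 − 157.2) / (-65 − 0) = +0.02769
∂h/∂y = (157.9 − 157.2) / (-140 − 0) = -0.005000
Head at (-70, 195) = 157.2 + (+0.02769)·(-70) + (-0.005000)·(195) = 154.29 m.
That is lower than the 157.2 m at P-1, so the point is downgradient.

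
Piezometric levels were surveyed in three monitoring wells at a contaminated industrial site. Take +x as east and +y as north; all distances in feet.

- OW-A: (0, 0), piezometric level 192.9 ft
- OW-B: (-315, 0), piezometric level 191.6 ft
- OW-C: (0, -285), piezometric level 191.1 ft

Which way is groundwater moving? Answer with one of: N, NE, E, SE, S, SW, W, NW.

∂h/∂x = (191.6 − 192.9) / (-315 − 0) = +0.004127
∂h/∂y = (191.1 − 192.9) / (-285 − 0) = +0.006316
Flow = −∇h = (-0.004127 east, -0.006316 north), which points southwest.

SW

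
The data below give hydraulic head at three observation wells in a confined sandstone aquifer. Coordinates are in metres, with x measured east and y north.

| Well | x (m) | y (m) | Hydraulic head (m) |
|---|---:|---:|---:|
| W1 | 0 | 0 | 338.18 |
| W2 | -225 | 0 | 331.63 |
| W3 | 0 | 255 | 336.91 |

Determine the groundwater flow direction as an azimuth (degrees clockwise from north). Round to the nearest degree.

∂h/∂x = (331.63 − 338.18) / (-225 − 0) = +0.02911
∂h/∂y = (336.91 − 338.18) / (255 − 0) = -0.004980
Flow direction (−∇h) has components (-0.02911 E, +0.004980 N).
Azimuth = atan2(E, N) = atan2(-0.02911, +0.004980) = 279.7° ≈ 280°.

280°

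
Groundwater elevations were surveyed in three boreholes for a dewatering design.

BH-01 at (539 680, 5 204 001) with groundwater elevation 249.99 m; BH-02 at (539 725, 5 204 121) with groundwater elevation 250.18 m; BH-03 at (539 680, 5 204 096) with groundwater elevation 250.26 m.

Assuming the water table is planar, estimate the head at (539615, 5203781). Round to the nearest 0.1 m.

249.6 m

Differences from BH-01: to BH-02 (Δx, Δy, Δh) = (45, 120, +0.19); to BH-03 = (0, 95, +0.27).
Determinant of the coordinate differences = 45·95 − 0·120 = 4275.
∂h/∂x = [(+0.19)·95 − (+0.27)·120] / 4275 = -0.003357
∂h/∂y = [45·(+0.27) − 0·(+0.19)] / 4275 = +0.002842
h(539615, 5203781) = 249.99 + (-0.003357)·(-65) + (+0.002842)·(-220) = 249.99 +0.218 -0.625 = 249.583 m.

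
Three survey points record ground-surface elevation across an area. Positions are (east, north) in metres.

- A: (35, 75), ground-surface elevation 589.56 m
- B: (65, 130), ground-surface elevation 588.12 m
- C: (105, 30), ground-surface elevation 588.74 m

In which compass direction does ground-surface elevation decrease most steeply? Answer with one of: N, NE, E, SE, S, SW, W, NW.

Differences from A: to B (Δx, Δy, Δh) = (30, 55, -1.44); to C = (70, -45, -0.82).
Solve a·Δx + b·Δy = Δz: det = 30·(-45) − 70·55 = -5200.
∂z/∂x = [(-1.44)·(-45) − (-0.82)·55] / -5200 = -0.02113
∂z/∂y = [30·(-0.82) − 70·(-1.44)] / -5200 = -0.01465
Steepest decrease is along −∇f = (+0.02113 E, +0.01465 N) → northeast.

NE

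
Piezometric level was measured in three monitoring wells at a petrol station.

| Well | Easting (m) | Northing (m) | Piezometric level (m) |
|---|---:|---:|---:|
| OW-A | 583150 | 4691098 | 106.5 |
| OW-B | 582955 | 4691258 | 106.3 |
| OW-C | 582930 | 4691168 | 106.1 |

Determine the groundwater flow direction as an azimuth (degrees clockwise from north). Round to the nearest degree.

236°

Taking OW-A as reference: OW-B−OW-A = (-195, 160, -0.2); OW-C−OW-A = (-220, 70, -0.4).
Determinant of the coordinate differences = (-195)·70 − (-220)·160 = 21550.
∂h/∂x = [(-0.2)·70 − (-0.4)·160] / 21550 = +0.002320
∂h/∂y = [(-195)·(-0.4) − (-220)·(-0.2)] / 21550 = +0.001578
Flow direction (−∇h) has components (-0.002320 E, -0.001578 N).
Azimuth = atan2(E, N) = atan2(-0.002320, -0.001578) = 235.8° ≈ 236°.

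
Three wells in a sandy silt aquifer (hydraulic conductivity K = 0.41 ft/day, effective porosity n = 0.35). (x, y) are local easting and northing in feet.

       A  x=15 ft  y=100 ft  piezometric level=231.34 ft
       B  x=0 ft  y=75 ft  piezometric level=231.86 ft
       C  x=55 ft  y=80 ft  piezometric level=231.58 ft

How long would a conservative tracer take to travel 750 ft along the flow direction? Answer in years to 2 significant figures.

92 years

Differences from A: to B (Δx, Δy, Δh) = (-15, -25, +0.52); to C = (40, -20, +0.24).
Determinant of the coordinate differences = (-15)·(-20) − 40·(-25) = 1300.
∂h/∂x = [(+0.52)·(-20) − (+0.24)·(-25)] / 1300 = -0.003385
∂h/∂y = [(-15)·(+0.24) − 40·(+0.52)] / 1300 = -0.01877
|∇h| = √(-0.003385² + -0.01877²) = 0.01907
Seepage velocity v = K·i/n = 0.41 × 0.01907 / 0.35 = 0.02234 ft/day.
t = 750 / 0.02234 = 3.357e+04 days = 91.9 years.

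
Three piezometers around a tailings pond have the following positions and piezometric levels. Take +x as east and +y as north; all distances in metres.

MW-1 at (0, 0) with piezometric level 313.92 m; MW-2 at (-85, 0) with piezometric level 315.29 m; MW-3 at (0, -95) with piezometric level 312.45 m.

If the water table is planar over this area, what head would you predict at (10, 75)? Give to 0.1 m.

∂h/∂x = (315.29 − 313.92) / (-85 − 0) = -0.01612
∂h/∂y = (312.45 − 313.92) / (-95 − 0) = +0.01547
h(10, 75) = 313.92 + (-0.01612)·(10) + (+0.01547)·(75) = 313.92 -0.161 +1.161 = 314.919 m.

314.9 m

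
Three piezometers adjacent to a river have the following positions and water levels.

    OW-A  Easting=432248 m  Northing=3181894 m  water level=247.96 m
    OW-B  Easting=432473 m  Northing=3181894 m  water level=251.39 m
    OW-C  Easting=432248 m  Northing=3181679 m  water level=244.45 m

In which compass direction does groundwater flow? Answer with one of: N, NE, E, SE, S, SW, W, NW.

SW

∂h/∂x = (251.39 − 247.96) / (432473 − 432248) = +0.01524
∂h/∂y = (244.45 − 247.96) / (3181679 − 3181894) = +0.01633
Flow = −∇h = (-0.01524 east, -0.01633 north), which points southwest.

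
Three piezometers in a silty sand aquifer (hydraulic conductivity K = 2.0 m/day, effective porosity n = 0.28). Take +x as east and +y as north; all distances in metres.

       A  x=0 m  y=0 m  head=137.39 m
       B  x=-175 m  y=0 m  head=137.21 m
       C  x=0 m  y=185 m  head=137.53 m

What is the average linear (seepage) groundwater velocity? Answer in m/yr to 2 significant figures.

∂h/∂x = (137.21 − 137.39) / (-175 − 0) = +0.001029
∂h/∂y = (137.53 − 137.39) / (185 − 0) = +0.0007568
|∇h| = √(0.001029² + 0.0007568²) = 0.001277
Seepage velocity v = K·i/n = 2.0 × 0.001277 / 0.28 = 0.009121 m/day = 3.331 m/yr.

3.3 m/yr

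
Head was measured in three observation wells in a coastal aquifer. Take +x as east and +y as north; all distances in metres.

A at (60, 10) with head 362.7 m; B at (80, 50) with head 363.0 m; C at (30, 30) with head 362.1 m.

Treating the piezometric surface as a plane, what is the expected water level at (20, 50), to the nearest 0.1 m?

361.9 m

Taking A as reference: B−A = (20, 40, +0.3); C−A = (-30, 20, -0.6).
Solve a·Δx + b·Δy = Δh: det = 20·20 − (-30)·40 = 1600.
∂h/∂x = [(+0.3)·20 − (-0.6)·40] / 1600 = +0.01875
∂h/∂y = [20·(-0.6) − (-30)·(+0.3)] / 1600 = -0.001875
h(20, 50) = 362.7 + (+0.01875)·(-40) + (-0.001875)·(40) = 362.7 -0.750 -0.075 = 361.875 m.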